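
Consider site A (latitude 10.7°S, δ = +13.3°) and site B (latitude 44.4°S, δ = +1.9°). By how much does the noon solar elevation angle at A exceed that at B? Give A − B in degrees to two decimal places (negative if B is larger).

A: 90° − |-10.7 − (13.3)| = 66.00°.
B: 90° − |-44.4 − (1.9)| = 43.70°.
A − B = 66.00 − 43.70 = 22.30°.

+22.30°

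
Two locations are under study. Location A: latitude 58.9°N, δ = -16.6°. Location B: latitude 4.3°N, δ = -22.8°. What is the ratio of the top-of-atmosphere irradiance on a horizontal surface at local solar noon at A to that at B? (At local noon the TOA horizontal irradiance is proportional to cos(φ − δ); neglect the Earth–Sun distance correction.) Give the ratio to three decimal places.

0.281

A: cos θ_z = cos(58.9° − (-16.6°)) = 0.2504.
B: cos θ_z = cos(4.3° − (-22.8°)) = 0.8902.
Ratio A/B = 0.2504 / 0.8902 = 0.2813.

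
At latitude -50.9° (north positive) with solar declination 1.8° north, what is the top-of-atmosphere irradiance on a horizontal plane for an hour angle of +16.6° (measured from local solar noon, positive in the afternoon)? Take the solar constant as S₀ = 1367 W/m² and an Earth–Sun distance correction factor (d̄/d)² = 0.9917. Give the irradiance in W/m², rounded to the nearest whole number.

786 W/m²

cos θ_z = sin φ sin δ + cos φ cos δ cos H = (-0.7760)(0.0314) + (0.6307)(0.9995)(0.9583) = 0.5797.
Top-of-atmosphere irradiance = S₀ (d̄/d)² cos θ_z = 1367 × 0.9917 × 0.5797 = 785.87 W/m².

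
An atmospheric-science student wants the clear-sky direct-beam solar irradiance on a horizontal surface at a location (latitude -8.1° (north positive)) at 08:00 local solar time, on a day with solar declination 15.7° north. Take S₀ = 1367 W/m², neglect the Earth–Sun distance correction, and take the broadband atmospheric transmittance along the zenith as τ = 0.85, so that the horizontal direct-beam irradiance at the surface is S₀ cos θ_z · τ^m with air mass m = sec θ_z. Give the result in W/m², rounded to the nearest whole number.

414 W/m²

Hour angle H = 15° × (8 − 12) = -60.00°.
cos θ_z = sin(-8.1°) sin(15.7°) + cos(-8.1°) cos(15.7°) cos(-60.00°) = -0.0381 + 0.4765 = 0.4384.
Air mass m = 1/cos θ_z = 1/0.4384 = 2.281; τ^m = 0.85^2.281 = 0.6902.
Surface direct beam = 1367 × 0.4384 × 0.6902 = 413.63 W/m².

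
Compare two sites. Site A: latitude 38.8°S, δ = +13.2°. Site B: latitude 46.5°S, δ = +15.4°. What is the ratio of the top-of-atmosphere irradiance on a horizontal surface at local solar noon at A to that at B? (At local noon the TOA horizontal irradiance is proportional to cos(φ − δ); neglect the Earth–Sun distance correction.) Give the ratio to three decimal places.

1.307

A: cos θ_z = cos(-38.8° − (13.2°)) = 0.6157.
B: cos θ_z = cos(-46.5° − (15.4°)) = 0.4710.
Ratio A/B = 0.6157 / 0.4710 = 1.3072.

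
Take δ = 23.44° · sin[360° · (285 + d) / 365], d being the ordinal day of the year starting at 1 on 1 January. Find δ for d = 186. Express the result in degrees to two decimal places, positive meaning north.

360 × (285 + 186) / 365 = 464.548°; sin(464.548°) = 0.9679.
δ = 23.44 × 0.9679 = 22.688° ≈ +22.69°.

+22.69°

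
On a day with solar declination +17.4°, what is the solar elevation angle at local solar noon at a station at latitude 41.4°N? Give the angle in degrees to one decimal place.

At local solar noon the hour angle is zero, so the elevation is 90° − |φ − δ| = 90° − |41.4° − (17.4°)| = 90° − 24.0° = 66.0°.

66.0°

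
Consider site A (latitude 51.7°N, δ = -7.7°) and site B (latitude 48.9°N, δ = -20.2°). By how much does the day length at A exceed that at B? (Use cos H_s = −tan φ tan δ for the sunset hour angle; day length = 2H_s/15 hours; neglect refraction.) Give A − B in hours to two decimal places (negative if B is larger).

A: H_s = arccos(−tan 51.7° · tan -7.7°) = 80.14°, so 2H_s/15 = 10.6853 h.
B: H_s = arccos(−tan 48.9° · tan -20.2°) = 65.05°, so 2H_s/15 = 8.6733 h.
A − B = 10.6853 − 8.6733 = 2.0120 h.

+2.01 h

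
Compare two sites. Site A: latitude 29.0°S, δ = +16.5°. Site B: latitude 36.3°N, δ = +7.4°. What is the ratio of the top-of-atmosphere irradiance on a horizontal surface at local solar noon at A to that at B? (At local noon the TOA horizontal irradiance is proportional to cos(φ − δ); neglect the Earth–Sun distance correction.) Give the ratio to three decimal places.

0.801

A: cos θ_z = cos(-29.0° − (16.5°)) = 0.7009.
B: cos θ_z = cos(36.3° − (7.4°)) = 0.8755.
Ratio A/B = 0.7009 / 0.8755 = 0.8006.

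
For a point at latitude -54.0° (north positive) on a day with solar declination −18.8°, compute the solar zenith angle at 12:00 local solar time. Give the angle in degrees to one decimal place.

Hour angle H = 15° × (12 − 12) = 0.00°.
cos θ_z = sin φ sin δ + cos φ cos δ cos H = (-0.8090)(-0.3223) + (0.5878)(0.9466)(1.0000) = 0.8172.
θ_z = arccos(0.8172) = 35.19°.

35.2°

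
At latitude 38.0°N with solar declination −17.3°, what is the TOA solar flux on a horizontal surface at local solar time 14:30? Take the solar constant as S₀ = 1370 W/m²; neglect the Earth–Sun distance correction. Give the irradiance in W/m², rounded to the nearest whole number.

567 W/m²

Hour angle H = 15° × (14.5 − 12) = 37.50°.
With φ = 38.0°, δ = -17.3°, H = 37.50°: sin φ sin δ = -0.1831, cos φ cos δ cos H = 0.5969, so cos θ_z = 0.4138.
Top-of-atmosphere irradiance = S₀ cos θ_z = 1370 × 0.4138 = 566.91 W/m².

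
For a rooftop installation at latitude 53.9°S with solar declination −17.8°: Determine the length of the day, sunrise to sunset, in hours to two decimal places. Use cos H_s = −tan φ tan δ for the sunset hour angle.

The sunset hour angle satisfies cos H_s = −tan φ tan δ = -0.4403, giving H_s = 116.12°.
Day length = 2 H_s / 15° h⁻¹ = 232.24° / 15 = 15.483 h.

15.48 hours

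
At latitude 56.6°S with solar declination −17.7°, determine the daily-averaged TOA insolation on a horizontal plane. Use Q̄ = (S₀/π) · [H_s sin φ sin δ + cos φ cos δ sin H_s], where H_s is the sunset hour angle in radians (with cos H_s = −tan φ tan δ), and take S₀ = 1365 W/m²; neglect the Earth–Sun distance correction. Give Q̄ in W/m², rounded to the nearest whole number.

The sunset hour angle satisfies cos H_s = −tan φ tan δ = -0.4840, giving H_s = 118.95°. In radians, H_s = 2.0761.
H_s sin φ sin δ = 2.0761 × -0.8348 × -0.3040 = 0.5269.
cos φ cos δ sin H_s = 0.5505 × 0.9527 × 0.8750 = 0.4589.
Q̄ = (1365/π) × (0.5269 + 0.4589) = 434.49 × 0.9858 = 428.32 W/m².

428 W/m²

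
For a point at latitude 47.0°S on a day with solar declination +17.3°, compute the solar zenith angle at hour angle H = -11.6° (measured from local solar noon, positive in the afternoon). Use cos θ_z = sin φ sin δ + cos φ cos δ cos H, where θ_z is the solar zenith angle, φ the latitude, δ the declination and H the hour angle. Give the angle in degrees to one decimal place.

65.1°

cos θ_z = sin φ sin δ + cos φ cos δ cos H = (-0.7314)(0.2974) + (0.6820)(0.9548)(0.9796) = 0.4204.
θ_z = arccos(0.4204) = 65.14°.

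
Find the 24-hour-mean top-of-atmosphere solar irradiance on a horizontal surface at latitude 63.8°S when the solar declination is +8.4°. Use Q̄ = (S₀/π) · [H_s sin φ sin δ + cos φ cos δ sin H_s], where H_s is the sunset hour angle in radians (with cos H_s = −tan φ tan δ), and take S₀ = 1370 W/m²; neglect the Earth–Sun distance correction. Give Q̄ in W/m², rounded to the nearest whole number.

−tan φ tan δ = −(-2.0323)(0.1477) = 0.3002; H_s = arccos(0.3002) = 72.53°. In radians, H_s = 1.2659.
H_s sin φ sin δ = 1.2659 × -0.8973 × 0.1461 = -0.1660.
cos φ cos δ sin H_s = 0.4415 × 0.9893 × 0.9539 = 0.4166.
Q̄ = (1370/π) × (-0.1660 + 0.4166) = 436.08 × 0.2506 = 109.28 W/m².

109 W/m²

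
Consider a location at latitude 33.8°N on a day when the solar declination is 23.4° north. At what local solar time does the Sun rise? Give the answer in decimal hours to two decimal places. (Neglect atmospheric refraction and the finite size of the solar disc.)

−tan φ tan δ = −(0.6694)(0.4327) = -0.2896; H_s = arccos(-0.2896) = 106.83°.
Sunrise is at 12 − H_s/15 = 12 − 7.122 = 4.878 h local solar time.

4.88 h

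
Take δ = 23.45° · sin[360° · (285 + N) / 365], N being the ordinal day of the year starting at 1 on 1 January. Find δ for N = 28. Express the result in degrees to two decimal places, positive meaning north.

360 × (285 + 28) / 365 = 308.712°; sin(308.712°) = -0.7803.
δ = 23.45 × -0.7803 = -18.298° ≈ -18.30°.

-18.30°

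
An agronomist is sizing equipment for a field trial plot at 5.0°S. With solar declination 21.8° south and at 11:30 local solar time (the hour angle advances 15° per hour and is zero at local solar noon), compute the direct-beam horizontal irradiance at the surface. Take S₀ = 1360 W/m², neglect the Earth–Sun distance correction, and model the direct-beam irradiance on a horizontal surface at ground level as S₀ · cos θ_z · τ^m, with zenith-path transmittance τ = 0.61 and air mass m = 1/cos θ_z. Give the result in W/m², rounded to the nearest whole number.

767 W/m²

Hour angle H = 15° × (11.5 − 12) = -7.50°.
With φ = -5.0°, δ = -21.8°, H = -7.50°: sin φ sin δ = 0.0324, cos φ cos δ cos H = 0.9170, so cos θ_z = 0.9494.
Air mass m = 1/cos θ_z = 1/0.9494 = 1.053; τ^m = 0.61^1.053 = 0.5942.
Surface direct beam = 1360 × 0.9494 × 0.5942 = 767.22 W/m².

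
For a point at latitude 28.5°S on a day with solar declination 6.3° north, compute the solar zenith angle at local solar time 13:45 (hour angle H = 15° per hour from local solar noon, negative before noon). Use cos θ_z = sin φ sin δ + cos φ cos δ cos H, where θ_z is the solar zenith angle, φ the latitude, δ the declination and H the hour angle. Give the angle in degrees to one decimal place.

43.0°

Hour angle H = 15° × (13.75 − 12) = 26.25°.
cos θ_z = sin(-28.5°) sin(6.3°) + cos(-28.5°) cos(6.3°) cos(26.25°) = -0.0524 + 0.7834 = 0.7310.
θ_z = arccos(0.7310) = 43.03°.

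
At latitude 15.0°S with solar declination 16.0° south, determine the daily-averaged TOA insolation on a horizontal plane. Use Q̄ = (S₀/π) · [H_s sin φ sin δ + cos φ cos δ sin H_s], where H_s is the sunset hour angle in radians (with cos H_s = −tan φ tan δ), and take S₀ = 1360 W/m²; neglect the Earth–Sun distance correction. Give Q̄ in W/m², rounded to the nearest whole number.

452 W/m²

The sunset hour angle satisfies cos H_s = −tan φ tan δ = -0.0768, giving H_s = 94.40°. In radians, H_s = 1.6476.
H_s sin φ sin δ = 1.6476 × -0.2588 × -0.2756 = 0.1175.
cos φ cos δ sin H_s = 0.9659 × 0.9613 × 0.9971 = 0.9258.
Q̄ = (1360/π) × (0.1175 + 0.9258) = 432.90 × 1.0433 = 451.64 W/m².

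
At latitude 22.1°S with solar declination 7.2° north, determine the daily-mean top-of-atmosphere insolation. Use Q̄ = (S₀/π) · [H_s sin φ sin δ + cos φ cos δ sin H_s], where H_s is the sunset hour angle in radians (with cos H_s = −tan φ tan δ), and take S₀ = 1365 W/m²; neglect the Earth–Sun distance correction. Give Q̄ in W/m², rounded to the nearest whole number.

368 W/m²

−tan φ tan δ = −(-0.4061)(0.1263) = 0.0513; H_s = arccos(0.0513) = 87.06°. In radians, H_s = 1.5195.
H_s sin φ sin δ = 1.5195 × -0.3762 × 0.1253 = -0.0716.
cos φ cos δ sin H_s = 0.9265 × 0.9921 × 0.9987 = 0.9180.
Q̄ = (1365/π) × (-0.0716 + 0.9180) = 434.49 × 0.8464 = 367.75 W/m².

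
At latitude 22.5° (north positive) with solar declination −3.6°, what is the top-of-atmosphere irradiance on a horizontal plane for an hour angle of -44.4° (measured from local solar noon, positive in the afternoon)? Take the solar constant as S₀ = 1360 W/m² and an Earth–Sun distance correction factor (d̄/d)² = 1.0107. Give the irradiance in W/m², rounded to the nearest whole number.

873 W/m²

cos θ_z = sin φ sin δ + cos φ cos δ cos H = (0.3827)(-0.0628) + (0.9239)(0.9980)(0.7145) = 0.6348.
Top-of-atmosphere irradiance = S₀ (d̄/d)² cos θ_z = 1360 × 1.0107 × 0.6348 = 872.57 W/m².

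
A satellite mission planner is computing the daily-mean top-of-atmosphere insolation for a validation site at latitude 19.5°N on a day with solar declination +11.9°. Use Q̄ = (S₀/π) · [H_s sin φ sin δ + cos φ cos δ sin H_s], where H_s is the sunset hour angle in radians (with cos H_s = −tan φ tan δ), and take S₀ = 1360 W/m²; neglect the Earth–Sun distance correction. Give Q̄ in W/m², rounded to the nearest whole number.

447 W/m²

The sunset hour angle satisfies cos H_s = −tan φ tan δ = -0.0746, giving H_s = 94.28°. In radians, H_s = 1.6455.
H_s sin φ sin δ = 1.6455 × 0.3338 × 0.2062 = 0.1133.
cos φ cos δ sin H_s = 0.9426 × 0.9785 × 0.9972 = 0.9198.
Q̄ = (1360/π) × (0.1133 + 0.9198) = 432.90 × 1.0331 = 447.23 W/m².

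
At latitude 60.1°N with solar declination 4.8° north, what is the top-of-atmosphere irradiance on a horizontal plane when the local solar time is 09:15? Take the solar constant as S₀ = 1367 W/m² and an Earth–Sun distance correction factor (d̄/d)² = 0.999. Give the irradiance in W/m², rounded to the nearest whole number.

Hour angle H = 15° × (9.25 − 12) = -41.25°.
With φ = 60.1°, δ = 4.8°, H = -41.25°: sin φ sin δ = 0.0725, cos φ cos δ cos H = 0.3735, so cos θ_z = 0.4460.
Top-of-atmosphere irradiance = S₀ (d̄/d)² cos θ_z = 1367 × 0.999 × 0.4460 = 609.07 W/m².

609 W/m²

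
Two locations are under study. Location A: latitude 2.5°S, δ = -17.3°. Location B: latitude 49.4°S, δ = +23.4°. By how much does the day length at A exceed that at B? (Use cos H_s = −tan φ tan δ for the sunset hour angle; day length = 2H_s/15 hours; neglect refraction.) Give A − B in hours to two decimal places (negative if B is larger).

A: H_s = arccos(−tan -2.5° · tan -17.3°) = 90.78°, so 2H_s/15 = 12.1040 h.
B: H_s = arccos(−tan -49.4° · tan 23.4°) = 59.68°, so 2H_s/15 = 7.9573 h.
A − B = 12.1040 − 7.9573 = 4.1467 h.

+4.15 h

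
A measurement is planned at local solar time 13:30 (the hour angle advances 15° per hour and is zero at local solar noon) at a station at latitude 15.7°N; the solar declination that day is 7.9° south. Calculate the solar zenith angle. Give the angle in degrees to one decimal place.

32.5°

Hour angle H = 15° × (13.5 − 12) = 22.50°.
cos θ_z = sin φ sin δ + cos φ cos δ cos H = (0.2706)(-0.1374) + (0.9627)(0.9905)(0.9239) = 0.8438.
θ_z = arccos(0.8438) = 32.46°.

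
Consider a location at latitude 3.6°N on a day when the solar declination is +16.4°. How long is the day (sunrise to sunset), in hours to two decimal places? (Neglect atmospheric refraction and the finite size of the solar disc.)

The sunset hour angle satisfies cos H_s = −tan φ tan δ = -0.0185, giving H_s = 91.06°.
Day length = 2 H_s / 15° h⁻¹ = 182.12° / 15 = 12.141 h.

12.14 hours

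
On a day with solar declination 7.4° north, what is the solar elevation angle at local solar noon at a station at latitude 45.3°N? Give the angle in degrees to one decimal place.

52.1°

At local solar noon the hour angle is zero, so the elevation is 90° − |φ − δ| = 90° − |45.3° − (7.4°)| = 90° − 37.9° = 52.1°.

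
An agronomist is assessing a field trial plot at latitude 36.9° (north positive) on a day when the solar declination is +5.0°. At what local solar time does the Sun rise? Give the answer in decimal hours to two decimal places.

The sunset hour angle satisfies cos H_s = −tan φ tan δ = -0.0657, giving H_s = 93.77°.
Sunrise is at 12 − H_s/15 = 12 − 6.251 = 5.749 h local solar time.

5.75 h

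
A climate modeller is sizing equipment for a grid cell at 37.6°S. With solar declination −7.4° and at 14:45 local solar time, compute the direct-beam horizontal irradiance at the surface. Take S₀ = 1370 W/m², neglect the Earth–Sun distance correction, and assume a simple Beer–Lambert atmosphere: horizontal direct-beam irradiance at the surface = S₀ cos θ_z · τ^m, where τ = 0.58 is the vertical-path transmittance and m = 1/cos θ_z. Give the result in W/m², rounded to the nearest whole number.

406 W/m²

Hour angle H = 15° × (14.75 − 12) = 41.25°.
cos θ_z = sin(-37.6°) sin(-7.4°) + cos(-37.6°) cos(-7.4°) cos(41.25°) = 0.0786 + 0.5907 = 0.6693.
Air mass m = 1/cos θ_z = 1/0.6693 = 1.494; τ^m = 0.58^1.494 = 0.4432.
Surface direct beam = 1370 × 0.6693 × 0.4432 = 406.39 W/m².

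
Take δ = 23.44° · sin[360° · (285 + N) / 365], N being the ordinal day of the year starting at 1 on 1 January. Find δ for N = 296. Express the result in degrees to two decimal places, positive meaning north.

-12.78°

360 × (285 + 296) / 365 = 573.041°; sin(573.041°) = -0.5452.
δ = 23.44 × -0.5452 = -12.779° ≈ -12.78°.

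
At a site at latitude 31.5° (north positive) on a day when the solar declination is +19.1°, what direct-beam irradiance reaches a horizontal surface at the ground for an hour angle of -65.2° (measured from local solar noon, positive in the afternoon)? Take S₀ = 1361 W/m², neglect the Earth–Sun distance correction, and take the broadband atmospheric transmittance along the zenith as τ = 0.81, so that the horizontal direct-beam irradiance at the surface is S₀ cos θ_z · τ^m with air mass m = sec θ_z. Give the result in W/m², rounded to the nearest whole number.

458 W/m²

cos θ_z = sin φ sin δ + cos φ cos δ cos H = (0.5225)(0.3272) + (0.8526)(0.9449)(0.4195) = 0.5089.
Air mass m = 1/cos θ_z = 1/0.5089 = 1.965; τ^m = 0.81^1.965 = 0.6610.
Surface direct beam = 1361 × 0.5089 × 0.6610 = 457.82 W/m².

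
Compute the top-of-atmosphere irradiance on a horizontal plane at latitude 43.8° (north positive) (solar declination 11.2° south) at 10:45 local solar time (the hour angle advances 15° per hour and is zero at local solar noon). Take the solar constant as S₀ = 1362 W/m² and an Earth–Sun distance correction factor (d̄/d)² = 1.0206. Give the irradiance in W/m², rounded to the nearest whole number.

Hour angle H = 15° × (10.75 − 12) = -18.75°.
cos θ_z = sin φ sin δ + cos φ cos δ cos H = (0.6921)(-0.1942) + (0.7218)(0.9810)(0.9469) = 0.5361.
Top-of-atmosphere irradiance = S₀ (d̄/d)² cos θ_z = 1362 × 1.0206 × 0.5361 = 745.21 W/m².

745 W/m²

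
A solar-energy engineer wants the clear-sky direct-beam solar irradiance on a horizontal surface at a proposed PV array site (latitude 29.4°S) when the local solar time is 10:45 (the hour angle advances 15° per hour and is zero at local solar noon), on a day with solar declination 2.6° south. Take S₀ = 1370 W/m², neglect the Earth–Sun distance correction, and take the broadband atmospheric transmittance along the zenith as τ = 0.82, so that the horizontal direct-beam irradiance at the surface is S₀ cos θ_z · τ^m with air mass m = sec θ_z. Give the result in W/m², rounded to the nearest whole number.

917 W/m²

Hour angle H = 15° × (10.75 − 12) = -18.75°.
cos θ_z = sin φ sin δ + cos φ cos δ cos H = (-0.4909)(-0.0454) + (0.8712)(0.9990)(0.9469) = 0.8464.
Air mass m = 1/cos θ_z = 1/0.8464 = 1.181; τ^m = 0.82^1.181 = 0.7911.
Surface direct beam = 1370 × 0.8464 × 0.7911 = 917.33 W/m².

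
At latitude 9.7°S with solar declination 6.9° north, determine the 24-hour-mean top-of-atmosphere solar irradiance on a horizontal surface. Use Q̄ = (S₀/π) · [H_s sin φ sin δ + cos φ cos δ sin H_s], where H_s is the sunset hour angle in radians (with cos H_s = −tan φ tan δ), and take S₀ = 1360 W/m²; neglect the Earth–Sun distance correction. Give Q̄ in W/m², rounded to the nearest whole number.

410 W/m²

cos H_s = −tan(-9.7°) · tan(6.9°) = 0.0207, so H_s = arccos(0.0207) = 88.81°. In radians, H_s = 1.5500.
H_s sin φ sin δ = 1.5500 × -0.1685 × 0.1201 = -0.0314.
cos φ cos δ sin H_s = 0.9857 × 0.9928 × 0.9998 = 0.9784.
Q̄ = (1360/π) × (-0.0314 + 0.9784) = 432.90 × 0.9470 = 409.96 W/m².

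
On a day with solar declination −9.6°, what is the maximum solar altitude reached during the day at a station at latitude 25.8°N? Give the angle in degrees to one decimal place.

54.6°

At local solar noon the hour angle is zero, so the elevation is 90° − |φ − δ| = 90° − |25.8° − (-9.6°)| = 90° − 35.4° = 54.6°.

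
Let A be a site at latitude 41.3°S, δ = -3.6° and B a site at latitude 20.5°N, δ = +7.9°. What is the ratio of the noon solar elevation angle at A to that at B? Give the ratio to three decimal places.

A: 90° − |-41.3 − (-3.6)| = 52.30°.
B: 90° − |20.5 − (7.9)| = 77.40°.
Ratio A/B = 52.3000 / 77.4000 = 0.6757.

0.676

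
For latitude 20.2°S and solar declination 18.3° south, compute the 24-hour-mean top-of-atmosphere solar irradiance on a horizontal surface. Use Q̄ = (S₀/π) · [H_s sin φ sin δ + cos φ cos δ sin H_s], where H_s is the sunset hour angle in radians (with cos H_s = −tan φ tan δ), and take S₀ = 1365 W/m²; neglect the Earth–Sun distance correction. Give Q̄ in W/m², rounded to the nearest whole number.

464 W/m²

−tan φ tan δ = −(-0.3679)(-0.3307) = -0.1217; H_s = arccos(-0.1217) = 96.99°. In radians, H_s = 1.6928.
H_s sin φ sin δ = 1.6928 × -0.3453 × -0.3140 = 0.1835.
cos φ cos δ sin H_s = 0.9385 × 0.9494 × 0.9926 = 0.8844.
Q̄ = (1365/π) × (0.1835 + 0.8844) = 434.49 × 1.0679 = 463.99 W/m².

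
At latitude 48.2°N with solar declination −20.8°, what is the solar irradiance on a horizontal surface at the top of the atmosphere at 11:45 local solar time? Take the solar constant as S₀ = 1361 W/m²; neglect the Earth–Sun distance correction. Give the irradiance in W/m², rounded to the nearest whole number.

Hour angle H = 15° × (11.75 − 12) = -3.75°.
cos θ_z = sin φ sin δ + cos φ cos δ cos H = (0.7455)(-0.3551) + (0.6665)(0.9348)(0.9979) = 0.3570.
Top-of-atmosphere irradiance = S₀ cos θ_z = 1361 × 0.3570 = 485.88 W/m².

486 W/m²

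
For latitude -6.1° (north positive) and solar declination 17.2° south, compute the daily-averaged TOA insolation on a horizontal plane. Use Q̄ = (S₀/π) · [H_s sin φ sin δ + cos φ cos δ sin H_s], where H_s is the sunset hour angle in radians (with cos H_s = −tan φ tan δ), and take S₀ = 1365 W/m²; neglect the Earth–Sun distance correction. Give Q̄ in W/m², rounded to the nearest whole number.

434 W/m²

The sunset hour angle satisfies cos H_s = −tan φ tan δ = -0.0331, giving H_s = 91.90°. In radians, H_s = 1.6040.
H_s sin φ sin δ = 1.6040 × -0.1063 × -0.2957 = 0.0504.
cos φ cos δ sin H_s = 0.9943 × 0.9553 × 0.9994 = 0.9493.
Q̄ = (1365/π) × (0.0504 + 0.9493) = 434.49 × 0.9997 = 434.36 W/m².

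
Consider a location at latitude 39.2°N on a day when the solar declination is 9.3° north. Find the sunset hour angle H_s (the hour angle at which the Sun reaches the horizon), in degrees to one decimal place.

97.7°

cos H_s = −tan(39.2°) · tan(9.3°) = -0.1336, so H_s = arccos(-0.1336) = 97.68°.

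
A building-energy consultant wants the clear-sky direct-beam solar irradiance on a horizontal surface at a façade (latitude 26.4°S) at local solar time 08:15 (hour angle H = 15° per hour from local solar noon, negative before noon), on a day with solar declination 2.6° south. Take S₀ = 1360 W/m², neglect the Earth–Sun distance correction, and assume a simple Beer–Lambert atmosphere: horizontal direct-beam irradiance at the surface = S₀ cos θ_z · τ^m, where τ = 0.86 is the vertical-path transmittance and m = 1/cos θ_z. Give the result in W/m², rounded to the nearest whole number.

Hour angle H = 15° × (8.25 − 12) = -56.25°.
With φ = -26.4°, δ = -2.6°, H = -56.25°: sin φ sin δ = 0.0202, cos φ cos δ cos H = 0.4971, so cos θ_z = 0.5173.
Air mass m = 1/cos θ_z = 1/0.5173 = 1.933; τ^m = 0.86^1.933 = 0.7471.
Surface direct beam = 1360 × 0.5173 × 0.7471 = 525.61 W/m².

526 W/m²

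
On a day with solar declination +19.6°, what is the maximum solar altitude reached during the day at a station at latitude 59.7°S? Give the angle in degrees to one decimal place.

10.7°

At local solar noon the hour angle is zero, so the elevation is 90° − |φ − δ| = 90° − |-59.7° − (19.6°)| = 90° − 79.3° = 10.7°.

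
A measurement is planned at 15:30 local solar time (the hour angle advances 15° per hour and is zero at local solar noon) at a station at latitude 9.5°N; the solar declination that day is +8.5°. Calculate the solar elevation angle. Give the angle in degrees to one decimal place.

Hour angle H = 15° × (15.5 − 12) = 52.50°.
cos θ_z = sin(9.5°) sin(8.5°) + cos(9.5°) cos(8.5°) cos(52.50°) = 0.0244 + 0.5938 = 0.6182.
θ_z = arccos(0.6182) = 51.82°, so the elevation is 90° − 51.82° = 38.18°.

38.2°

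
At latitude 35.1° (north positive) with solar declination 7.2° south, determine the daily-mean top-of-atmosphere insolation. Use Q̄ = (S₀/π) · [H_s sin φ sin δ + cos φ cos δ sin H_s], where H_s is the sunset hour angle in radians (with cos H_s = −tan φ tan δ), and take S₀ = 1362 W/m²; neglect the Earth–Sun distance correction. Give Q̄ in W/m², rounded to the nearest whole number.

cos H_s = −tan(35.1°) · tan(-7.2°) = 0.0888, so H_s = arccos(0.0888) = 84.91°. In radians, H_s = 1.4820.
H_s sin φ sin δ = 1.4820 × 0.5750 × -0.1253 = -0.1068.
cos φ cos δ sin H_s = 0.8181 × 0.9921 × 0.9961 = 0.8085.
Q̄ = (1362/π) × (-0.1068 + 0.8085) = 433.54 × 0.7017 = 304.22 W/m².

304 W/m²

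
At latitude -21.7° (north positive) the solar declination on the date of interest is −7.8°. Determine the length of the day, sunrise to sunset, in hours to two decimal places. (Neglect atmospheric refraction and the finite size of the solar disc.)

The sunset hour angle satisfies cos H_s = −tan φ tan δ = -0.0545, giving H_s = 93.12°.
Day length = 2 H_s / 15° h⁻¹ = 186.24° / 15 = 12.416 h.

12.42 hours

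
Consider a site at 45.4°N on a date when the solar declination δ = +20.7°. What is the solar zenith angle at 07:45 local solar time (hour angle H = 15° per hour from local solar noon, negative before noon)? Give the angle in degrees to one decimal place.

57.2°

Hour angle H = 15° × (7.75 − 12) = -63.75°.
cos θ_z = sin φ sin δ + cos φ cos δ cos H = (0.7120)(0.3535) + (0.7022)(0.9354)(0.4423) = 0.5422.
θ_z = arccos(0.5422) = 57.17°.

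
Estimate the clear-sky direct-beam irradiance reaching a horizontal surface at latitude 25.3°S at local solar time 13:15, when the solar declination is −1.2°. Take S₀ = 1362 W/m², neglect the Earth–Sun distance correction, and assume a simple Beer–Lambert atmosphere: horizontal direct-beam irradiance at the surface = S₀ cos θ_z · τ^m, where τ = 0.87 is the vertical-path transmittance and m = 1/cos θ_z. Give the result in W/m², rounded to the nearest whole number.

1003 W/m²

Hour angle H = 15° × (13.25 − 12) = 18.75°.
With φ = -25.3°, δ = -1.2°, H = 18.75°: sin φ sin δ = 0.0089, cos φ cos δ cos H = 0.8559, so cos θ_z = 0.8648.
Air mass m = 1/cos θ_z = 1/0.8648 = 1.156; τ^m = 0.87^1.156 = 0.8513.
Surface direct beam = 1362 × 0.8648 × 0.8513 = 1002.71 W/m².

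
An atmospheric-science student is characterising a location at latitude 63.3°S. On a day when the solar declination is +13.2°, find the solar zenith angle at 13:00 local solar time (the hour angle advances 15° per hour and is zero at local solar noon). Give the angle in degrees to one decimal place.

Hour angle H = 15° × (13 − 12) = 15.00°.
cos θ_z = sin φ sin δ + cos φ cos δ cos H = (-0.8934)(0.2284) + (0.4493)(0.9736)(0.9659) = 0.2185.
θ_z = arccos(0.2185) = 77.38°.

77.4°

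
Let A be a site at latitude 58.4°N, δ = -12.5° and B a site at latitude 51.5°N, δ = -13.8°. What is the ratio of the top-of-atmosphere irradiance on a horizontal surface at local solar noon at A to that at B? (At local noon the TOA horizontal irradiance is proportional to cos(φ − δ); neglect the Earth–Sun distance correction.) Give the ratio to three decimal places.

0.783

A: cos θ_z = cos(58.4° − (-12.5°)) = 0.3272.
B: cos θ_z = cos(51.5° − (-13.8°)) = 0.4179.
Ratio A/B = 0.3272 / 0.4179 = 0.7830.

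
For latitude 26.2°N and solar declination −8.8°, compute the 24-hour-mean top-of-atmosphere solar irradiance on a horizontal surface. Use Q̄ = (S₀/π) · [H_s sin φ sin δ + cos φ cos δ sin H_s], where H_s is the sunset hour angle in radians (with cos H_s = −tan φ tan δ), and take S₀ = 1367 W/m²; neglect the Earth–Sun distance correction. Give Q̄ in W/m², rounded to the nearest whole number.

341 W/m²

−tan φ tan δ = −(0.4921)(-0.1548) = 0.0762; H_s = arccos(0.0762) = 85.63°. In radians, H_s = 1.4945.
H_s sin φ sin δ = 1.4945 × 0.4415 × -0.1530 = -0.1010.
cos φ cos δ sin H_s = 0.8973 × 0.9882 × 0.9971 = 0.8841.
Q̄ = (1367/π) × (-0.1010 + 0.8841) = 435.13 × 0.7831 = 340.75 W/m².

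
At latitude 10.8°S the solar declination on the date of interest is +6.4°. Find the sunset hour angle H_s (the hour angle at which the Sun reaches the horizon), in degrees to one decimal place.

88.8°

−tan φ tan δ = −(-0.1908)(0.1122) = 0.0214; H_s = arccos(0.0214) = 88.77°.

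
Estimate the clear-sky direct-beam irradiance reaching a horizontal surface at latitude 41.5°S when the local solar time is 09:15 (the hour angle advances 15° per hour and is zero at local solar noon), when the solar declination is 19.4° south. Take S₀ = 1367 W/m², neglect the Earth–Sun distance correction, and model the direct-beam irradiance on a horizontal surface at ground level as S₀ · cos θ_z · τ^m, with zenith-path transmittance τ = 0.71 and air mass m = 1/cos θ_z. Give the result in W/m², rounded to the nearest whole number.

Hour angle H = 15° × (9.25 − 12) = -41.25°.
cos θ_z = sin φ sin δ + cos φ cos δ cos H = (-0.6626)(-0.3322) + (0.7490)(0.9432)(0.7518) = 0.7512.
Air mass m = 1/cos θ_z = 1/0.7512 = 1.331; τ^m = 0.71^1.331 = 0.6339.
Surface direct beam = 1367 × 0.7512 × 0.6339 = 650.95 W/m².

651 W/m²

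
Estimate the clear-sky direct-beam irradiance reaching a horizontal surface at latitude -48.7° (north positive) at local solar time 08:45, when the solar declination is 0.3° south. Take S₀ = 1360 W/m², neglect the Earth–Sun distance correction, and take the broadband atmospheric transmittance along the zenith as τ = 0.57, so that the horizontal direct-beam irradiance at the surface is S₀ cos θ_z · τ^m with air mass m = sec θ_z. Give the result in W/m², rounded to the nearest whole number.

166 W/m²

Hour angle H = 15° × (8.75 − 12) = -48.75°.
With φ = -48.7°, δ = -0.3°, H = -48.75°: sin φ sin δ = 0.0039, cos φ cos δ cos H = 0.4352, so cos θ_z = 0.4391.
Air mass m = 1/cos θ_z = 1/0.4391 = 2.277; τ^m = 0.57^2.277 = 0.2781.
Surface direct beam = 1360 × 0.4391 × 0.2781 = 166.07 W/m².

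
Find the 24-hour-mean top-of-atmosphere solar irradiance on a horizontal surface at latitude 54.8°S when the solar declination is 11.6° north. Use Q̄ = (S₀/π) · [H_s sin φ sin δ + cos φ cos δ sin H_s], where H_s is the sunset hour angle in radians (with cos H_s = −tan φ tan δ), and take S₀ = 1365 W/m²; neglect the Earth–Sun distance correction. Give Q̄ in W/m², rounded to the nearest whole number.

144 W/m²

−tan φ tan δ = −(-1.4176)(0.2053) = 0.2910; H_s = arccos(0.2910) = 73.08°. In radians, H_s = 1.2755.
H_s sin φ sin δ = 1.2755 × -0.8171 × 0.2011 = -0.2096.
cos φ cos δ sin H_s = 0.5764 × 0.9796 × 0.9567 = 0.5402.
Q̄ = (1365/π) × (-0.2096 + 0.5402) = 434.49 × 0.3306 = 143.64 W/m².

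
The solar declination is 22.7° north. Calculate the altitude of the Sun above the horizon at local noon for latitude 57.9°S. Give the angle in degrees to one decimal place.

At local solar noon the hour angle is zero, so the elevation is 90° − |φ − δ| = 90° − |-57.9° − (22.7°)| = 90° − 80.6° = 9.4°.

9.4°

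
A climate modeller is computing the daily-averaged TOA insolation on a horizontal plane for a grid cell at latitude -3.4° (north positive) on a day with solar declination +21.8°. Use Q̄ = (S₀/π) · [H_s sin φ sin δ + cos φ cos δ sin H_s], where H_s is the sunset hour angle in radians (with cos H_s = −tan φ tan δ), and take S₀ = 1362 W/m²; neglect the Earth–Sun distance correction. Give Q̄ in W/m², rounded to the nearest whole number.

387 W/m²

−tan φ tan δ = −(-0.0594)(0.4000) = 0.0238; H_s = arccos(0.0238) = 88.64°. In radians, H_s = 1.5471.
H_s sin φ sin δ = 1.5471 × -0.0593 × 0.3714 = -0.0341.
cos φ cos δ sin H_s = 0.9982 × 0.9285 × 0.9997 = 0.9266.
Q̄ = (1362/π) × (-0.0341 + 0.9266) = 433.54 × 0.8925 = 386.93 W/m².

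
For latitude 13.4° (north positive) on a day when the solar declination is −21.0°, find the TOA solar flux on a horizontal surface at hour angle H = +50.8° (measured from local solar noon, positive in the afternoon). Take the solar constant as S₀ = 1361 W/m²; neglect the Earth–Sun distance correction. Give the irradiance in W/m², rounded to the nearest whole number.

cos θ_z = sin(13.4°) sin(-21.0°) + cos(13.4°) cos(-21.0°) cos(50.80°) = -0.0831 + 0.5740 = 0.4909.
Top-of-atmosphere irradiance = S₀ cos θ_z = 1361 × 0.4909 = 668.11 W/m².

668 W/m²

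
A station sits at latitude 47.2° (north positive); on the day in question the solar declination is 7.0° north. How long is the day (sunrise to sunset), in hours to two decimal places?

13.02 hours

−tan φ tan δ = −(1.0799)(0.1228) = -0.1326; H_s = arccos(-0.1326) = 97.62°.
Day length = 2 H_s / 15° h⁻¹ = 195.24° / 15 = 13.016 h.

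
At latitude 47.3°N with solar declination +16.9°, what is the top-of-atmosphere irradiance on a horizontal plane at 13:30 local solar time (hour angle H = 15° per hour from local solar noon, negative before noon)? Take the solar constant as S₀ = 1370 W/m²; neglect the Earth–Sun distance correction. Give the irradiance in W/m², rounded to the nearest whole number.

Hour angle H = 15° × (13.5 − 12) = 22.50°.
cos θ_z = sin φ sin δ + cos φ cos δ cos H = (0.7349)(0.2907) + (0.6782)(0.9568)(0.9239) = 0.8132.
Top-of-atmosphere irradiance = S₀ cos θ_z = 1370 × 0.8132 = 1114.08 W/m².

1114 W/m²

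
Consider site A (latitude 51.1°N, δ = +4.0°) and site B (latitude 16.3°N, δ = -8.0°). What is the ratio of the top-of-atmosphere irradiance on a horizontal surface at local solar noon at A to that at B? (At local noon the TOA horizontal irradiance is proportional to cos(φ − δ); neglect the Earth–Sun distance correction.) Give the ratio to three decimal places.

0.747

A: cos θ_z = cos(51.1° − (4.0°)) = 0.6807.
B: cos θ_z = cos(16.3° − (-8.0°)) = 0.9114.
Ratio A/B = 0.6807 / 0.9114 = 0.7469.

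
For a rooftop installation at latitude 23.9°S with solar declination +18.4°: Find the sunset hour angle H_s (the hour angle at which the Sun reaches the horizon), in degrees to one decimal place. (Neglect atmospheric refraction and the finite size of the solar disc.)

The sunset hour angle satisfies cos H_s = −tan φ tan δ = 0.1474, giving H_s = 81.52°.

81.5°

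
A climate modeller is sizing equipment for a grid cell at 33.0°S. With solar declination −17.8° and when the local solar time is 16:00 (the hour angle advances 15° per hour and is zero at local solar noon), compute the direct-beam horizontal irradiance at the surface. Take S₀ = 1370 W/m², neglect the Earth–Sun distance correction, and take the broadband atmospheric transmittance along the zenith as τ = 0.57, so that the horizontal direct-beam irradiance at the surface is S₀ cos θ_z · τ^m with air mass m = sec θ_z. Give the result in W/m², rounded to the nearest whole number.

Hour angle H = 15° × (16 − 12) = 60.00°.
cos θ_z = sin(-33.0°) sin(-17.8°) + cos(-33.0°) cos(-17.8°) cos(60.00°) = 0.1665 + 0.3993 = 0.5658.
Air mass m = 1/cos θ_z = 1/0.5658 = 1.767; τ^m = 0.57^1.767 = 0.3704.
Surface direct beam = 1370 × 0.5658 × 0.3704 = 287.11 W/m².

287 W/m²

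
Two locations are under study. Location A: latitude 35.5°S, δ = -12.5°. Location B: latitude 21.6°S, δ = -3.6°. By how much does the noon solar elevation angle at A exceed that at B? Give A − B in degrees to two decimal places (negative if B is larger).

A: 90° − |-35.5 − (-12.5)| = 67.00°.
B: 90° − |-21.6 − (-3.6)| = 72.00°.
A − B = 67.00 − 72.00 = -5.00°.

-5.00°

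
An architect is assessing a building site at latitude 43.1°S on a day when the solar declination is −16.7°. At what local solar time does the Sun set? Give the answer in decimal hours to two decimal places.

19.09 h

The sunset hour angle satisfies cos H_s = −tan φ tan δ = -0.2807, giving H_s = 106.30°.
Sunset is at 12 + H_s/15 = 12 + 7.087 = 19.087 h local solar time.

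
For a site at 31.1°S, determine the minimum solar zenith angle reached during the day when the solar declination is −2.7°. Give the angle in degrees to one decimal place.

28.4°

At local solar noon the hour angle is zero, so the zenith angle is |φ − δ| = |-31.1° − (-2.7°)| = 28.4°.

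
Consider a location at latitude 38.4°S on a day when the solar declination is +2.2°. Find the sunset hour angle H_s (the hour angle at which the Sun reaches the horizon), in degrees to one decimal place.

The sunset hour angle satisfies cos H_s = −tan φ tan δ = 0.0304, giving H_s = 88.26°.

88.3°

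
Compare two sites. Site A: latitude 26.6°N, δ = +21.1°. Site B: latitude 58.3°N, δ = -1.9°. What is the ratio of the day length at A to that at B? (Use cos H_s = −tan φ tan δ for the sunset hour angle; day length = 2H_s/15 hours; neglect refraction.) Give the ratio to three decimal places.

A: H_s = arccos(−tan 26.6° · tan 21.1°) = 101.14°, so 2H_s/15 = 13.4853 h.
B: H_s = arccos(−tan 58.3° · tan -1.9°) = 86.92°, so 2H_s/15 = 11.5893 h.
Ratio A/B = 13.4853 / 11.5893 = 1.1636.

1.164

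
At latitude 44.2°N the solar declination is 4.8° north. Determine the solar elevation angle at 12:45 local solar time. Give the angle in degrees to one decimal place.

Hour angle H = 15° × (12.75 − 12) = 11.25°.
cos θ_z = sin(44.2°) sin(4.8°) + cos(44.2°) cos(4.8°) cos(11.25°) = 0.0583 + 0.7007 = 0.7590.
θ_z = arccos(0.7590) = 40.62°, so the elevation is 90° − 40.62° = 49.38°.

49.4°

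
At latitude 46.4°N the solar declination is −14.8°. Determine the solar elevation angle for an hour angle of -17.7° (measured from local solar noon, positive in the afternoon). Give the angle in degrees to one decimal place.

26.8°

cos θ_z = sin φ sin δ + cos φ cos δ cos H = (0.7242)(-0.2554) + (0.6896)(0.9668)(0.9527) = 0.4502.
θ_z = arccos(0.4502) = 63.24°, so the elevation is 90° − 63.24° = 26.76°.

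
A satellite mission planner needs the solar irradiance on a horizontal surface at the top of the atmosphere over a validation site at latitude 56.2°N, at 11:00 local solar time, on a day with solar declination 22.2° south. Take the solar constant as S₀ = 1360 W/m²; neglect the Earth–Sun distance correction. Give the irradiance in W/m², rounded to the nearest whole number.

250 W/m²

Hour angle H = 15° × (11 − 12) = -15.00°.
cos θ_z = sin φ sin δ + cos φ cos δ cos H = (0.8310)(-0.3778) + (0.5563)(0.9259)(0.9659) = 0.1836.
Top-of-atmosphere irradiance = S₀ cos θ_z = 1360 × 0.1836 = 249.70 W/m².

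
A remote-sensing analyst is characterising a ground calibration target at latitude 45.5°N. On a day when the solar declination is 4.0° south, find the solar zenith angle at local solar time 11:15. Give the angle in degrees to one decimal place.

Hour angle H = 15° × (11.25 − 12) = -11.25°.
cos θ_z = sin(45.5°) sin(-4.0°) + cos(45.5°) cos(-4.0°) cos(-11.25°) = -0.0498 + 0.6858 = 0.6360.
θ_z = arccos(0.6360) = 50.51°.

50.5°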